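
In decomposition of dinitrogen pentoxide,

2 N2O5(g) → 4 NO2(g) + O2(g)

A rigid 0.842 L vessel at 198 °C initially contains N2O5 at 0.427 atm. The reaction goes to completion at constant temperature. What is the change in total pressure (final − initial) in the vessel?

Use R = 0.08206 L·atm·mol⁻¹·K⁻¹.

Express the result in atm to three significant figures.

At constant T and V, P ∝ n(gas): 2 mol gas → 5 mol gas.
P_final = (5/2) × 0.427 = 1.067 atm; ΔP = 1.067 − 0.427 = 0.6400 atm

0.640 atm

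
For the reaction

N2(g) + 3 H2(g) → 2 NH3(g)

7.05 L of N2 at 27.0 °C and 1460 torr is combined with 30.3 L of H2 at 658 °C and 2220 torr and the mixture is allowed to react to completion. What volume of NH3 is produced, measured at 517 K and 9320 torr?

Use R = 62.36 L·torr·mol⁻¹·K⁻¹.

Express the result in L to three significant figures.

2.67 L

n(N2) = PV/RT = (1460 × 7.05) / (62.36 × 300.15) = 0.5499 mol
n(H2) = PV/RT = (2220 × 30.3) / (62.36 × 931.15) = 1.158 mol
For 0.5499 mol N2, stoichiometry requires (3/1) × 0.5499 = 1.650 mol H2; 1.158 mol is available, so H2 is limiting.
n(NH3) = (2/3) × 1.158 = 0.7720 mol
V(NH3) = nRT/P = 0.7720 × 62.36 × 517 / 9320 = 2.671 L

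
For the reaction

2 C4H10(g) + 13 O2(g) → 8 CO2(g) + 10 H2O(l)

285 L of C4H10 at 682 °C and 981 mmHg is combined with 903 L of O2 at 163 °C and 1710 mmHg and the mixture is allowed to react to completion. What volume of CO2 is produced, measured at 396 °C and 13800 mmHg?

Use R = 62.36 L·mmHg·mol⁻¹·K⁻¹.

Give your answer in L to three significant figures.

n(C4H10) = PV/RT = (981 × 285) / (62.36 × 955.15) = 4.694 mol
n(O2) = PV/RT = (1710 × 903) / (62.36 × 436.15) = 56.77 mol
For 4.694 mol C4H10, stoichiometry requires (13/2) × 4.694 = 30.51 mol O2; 56.77 mol is available, so C4H10 is limiting.
n(CO2) = (8/2) × 4.694 = 18.78 mol
V(CO2) = nRT/P = 18.78 × 62.36 × 669.15 / 13800 = 56.79 L

56.8 L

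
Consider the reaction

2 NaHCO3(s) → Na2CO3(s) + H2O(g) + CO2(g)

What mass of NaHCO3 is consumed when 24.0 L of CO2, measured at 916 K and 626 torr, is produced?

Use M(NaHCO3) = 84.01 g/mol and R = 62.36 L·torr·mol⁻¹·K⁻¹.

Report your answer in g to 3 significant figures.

44.2 g

n(CO2) = PV/RT = (626 × 24.0) / (62.36 × 916) = 0.2630 mol
n(NaHCO3) = (2/1) × 0.2630 = 0.5260 mol
m(NaHCO3) = 0.5260 × 84.01 = 44.19 g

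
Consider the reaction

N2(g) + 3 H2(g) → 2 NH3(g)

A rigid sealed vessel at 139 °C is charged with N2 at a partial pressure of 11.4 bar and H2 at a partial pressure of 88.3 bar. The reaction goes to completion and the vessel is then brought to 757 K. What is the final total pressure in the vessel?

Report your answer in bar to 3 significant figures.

Because the vessel is rigid and T is held at 139 °C, work the stoichiometry in partial pressures (P_i = n_iRT/V).
P(H2) required for 11.4 bar of N2 = (3/1) × 11.4 = 34.20 bar; available 88.3 bar, so N2 is limiting.
P(H2) remaining = 88.3 − (3/1) × 11.4 = 54.10 bar
P(gaseous products) = (2)/1 × 11.4 = 22.80 bar
P_total at 139 °C = 54.10 + 22.80 = 76.90 bar
Scaling to 757 K: P = 76.90 × 757/412.15 = 141.2 bar

141 bar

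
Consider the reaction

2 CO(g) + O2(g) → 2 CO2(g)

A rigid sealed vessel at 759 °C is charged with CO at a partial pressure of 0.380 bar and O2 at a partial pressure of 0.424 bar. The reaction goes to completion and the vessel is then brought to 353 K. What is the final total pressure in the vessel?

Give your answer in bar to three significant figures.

0.210 bar

At constant V, partial pressures at 759 °C are proportional to moles, so apply stoichiometry directly to pressures.
P(O2) required for 0.380 bar of CO = (1/2) × 0.380 = 0.1900 bar; available 0.424 bar, so CO is limiting.
P(O2) remaining = 0.424 − (1/2) × 0.380 = 0.2340 bar
P(gaseous products) = (2)/2 × 0.380 = 0.3800 bar
P_total at 759 °C = 0.2340 + 0.3800 = 0.6140 bar
Scaling to 353 K: P = 0.6140 × 353/1032.15 = 0.2100 bar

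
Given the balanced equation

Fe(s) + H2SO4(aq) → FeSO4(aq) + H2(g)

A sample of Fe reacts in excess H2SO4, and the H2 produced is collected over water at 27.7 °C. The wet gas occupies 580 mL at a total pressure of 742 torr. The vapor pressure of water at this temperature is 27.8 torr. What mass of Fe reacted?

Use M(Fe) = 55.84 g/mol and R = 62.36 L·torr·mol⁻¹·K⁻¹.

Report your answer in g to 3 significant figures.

1.23 g

P(H2) = 742 − 27.8 = 714.2 torr
n(H2) = PV/RT = (714.2 × 0.5800) / (62.36 × 300.85) = 0.02208 mol
n(Fe) = (1/1) × 0.02208 = 0.02208 mol
m(Fe) = 0.02208 × 55.84 = 1.233 g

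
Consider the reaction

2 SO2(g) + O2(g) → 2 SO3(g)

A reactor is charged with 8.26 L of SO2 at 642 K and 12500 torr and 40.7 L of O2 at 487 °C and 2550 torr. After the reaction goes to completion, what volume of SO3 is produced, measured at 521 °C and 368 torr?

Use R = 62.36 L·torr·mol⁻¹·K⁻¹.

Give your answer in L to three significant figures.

347 L

n(SO2) = PV/RT = (12500 × 8.26) / (62.36 × 642) = 2.579 mol
n(O2) = PV/RT = (2550 × 40.7) / (62.36 × 760.15) = 2.189 mol
For 2.579 mol SO2, stoichiometry requires (1/2) × 2.579 = 1.290 mol O2; 2.189 mol is available, so SO2 is limiting.
n(SO3) = (2/2) × 2.579 = 2.579 mol
V(SO3) = nRT/P = 2.579 × 62.36 × 794.15 / 368 = 347.1 L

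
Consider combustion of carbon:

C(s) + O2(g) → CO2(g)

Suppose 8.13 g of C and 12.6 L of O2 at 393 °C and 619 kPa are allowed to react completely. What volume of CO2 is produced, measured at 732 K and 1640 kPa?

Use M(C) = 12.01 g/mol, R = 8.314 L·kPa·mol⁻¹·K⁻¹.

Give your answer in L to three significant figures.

2.51 L

n(C) = 8.13 / 12.01 = 0.6769 mol
n(O2) = PV/RT = (619 × 12.6) / (8.314 × 666.15) = 1.408 mol
For 0.6769 mol C, stoichiometry requires (1/1) × 0.6769 = 0.6769 mol O2; 1.408 mol is available, so C is limiting.
n(CO2) = (1/1) × 0.6769 = 0.6769 mol
V(CO2) = nRT/P = 0.6769 × 8.314 × 732 / 1640 = 2.512 L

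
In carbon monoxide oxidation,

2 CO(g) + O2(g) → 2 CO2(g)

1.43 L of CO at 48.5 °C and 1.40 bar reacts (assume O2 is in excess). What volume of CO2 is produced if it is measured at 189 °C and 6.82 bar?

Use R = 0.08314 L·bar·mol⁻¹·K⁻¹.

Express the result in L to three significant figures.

0.422 L

n(CO) = PV/RT = (1.40 × 1.43) / (0.08314 × 321.65) = 0.07486 mol
n(CO2) = (2/2) × 0.07486 = 0.07486 mol
V = nRT/P = 0.07486 × 0.08314 × 462.15 / 6.82 = 0.4218 L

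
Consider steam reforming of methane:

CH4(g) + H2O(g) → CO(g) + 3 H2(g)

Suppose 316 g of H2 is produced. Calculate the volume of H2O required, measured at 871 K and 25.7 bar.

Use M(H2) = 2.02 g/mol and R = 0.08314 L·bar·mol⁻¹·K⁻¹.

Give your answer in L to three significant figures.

n(H2) = 316.0 / 2.02 = 156.4 mol
n(H2O) = (1/3) × 156.4 = 52.13 mol
V = nRT/P = 52.13 × 0.08314 × 871 / 25.7 = 146.9 L

147 L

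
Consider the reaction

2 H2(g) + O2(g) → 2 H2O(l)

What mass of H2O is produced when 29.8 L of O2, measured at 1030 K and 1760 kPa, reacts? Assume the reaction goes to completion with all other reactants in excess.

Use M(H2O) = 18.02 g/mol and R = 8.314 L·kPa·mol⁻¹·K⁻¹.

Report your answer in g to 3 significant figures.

n(O2) = PV/RT = (1760 × 29.8) / (8.314 × 1030) = 6.125 mol
n(H2O) = (2/1) × 6.125 = 12.25 mol
m(H2O) = 12.25 × 18.02 = 220.7 g

221 g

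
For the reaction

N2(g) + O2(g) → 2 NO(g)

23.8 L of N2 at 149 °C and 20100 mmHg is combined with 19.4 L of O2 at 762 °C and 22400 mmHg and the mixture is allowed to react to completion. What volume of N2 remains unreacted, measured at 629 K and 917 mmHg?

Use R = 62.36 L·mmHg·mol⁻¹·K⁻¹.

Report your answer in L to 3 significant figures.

489 L

n(N2) = PV/RT = (20100 × 23.8) / (62.36 × 422.15) = 18.17 mol
n(O2) = PV/RT = (22400 × 19.4) / (62.36 × 1035.15) = 6.732 mol
For 18.17 mol N2, stoichiometry requires (1/1) × 18.17 = 18.17 mol O2; 6.732 mol is available, so O2 is limiting.
n(N2) consumed = (1/1) × 6.732 = 6.732 mol; remaining = 18.17 − 6.732 = 11.44 mol
V(N2) = nRT/P = 11.44 × 62.36 × 629 / 917 = 489.3 L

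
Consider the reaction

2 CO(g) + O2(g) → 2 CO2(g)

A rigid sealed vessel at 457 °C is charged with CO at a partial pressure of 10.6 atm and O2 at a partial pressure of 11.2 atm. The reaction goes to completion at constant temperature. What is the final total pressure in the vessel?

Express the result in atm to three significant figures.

16.5 atm

At constant V, partial pressures at 457 °C are proportional to moles, so apply stoichiometry directly to pressures.
P(O2) required for 10.6 atm of CO = (1/2) × 10.6 = 5.300 atm; available 11.2 atm, so CO is limiting.
P(O2) remaining = 11.2 − (1/2) × 10.6 = 5.900 atm
P(gaseous products) = (2)/2 × 10.6 = 10.60 atm
P_total at 457 °C = 5.900 + 10.60 = 16.50 atm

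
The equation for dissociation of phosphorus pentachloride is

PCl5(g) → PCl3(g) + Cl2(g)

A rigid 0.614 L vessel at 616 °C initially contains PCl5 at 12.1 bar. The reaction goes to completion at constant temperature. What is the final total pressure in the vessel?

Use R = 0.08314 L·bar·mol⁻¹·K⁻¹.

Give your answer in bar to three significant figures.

Since T and V are fixed, P_final/P_initial = n_final/n_initial = 2/1.
P_final = (2/1) × 12.1 = 24.20 bar

24.2 bar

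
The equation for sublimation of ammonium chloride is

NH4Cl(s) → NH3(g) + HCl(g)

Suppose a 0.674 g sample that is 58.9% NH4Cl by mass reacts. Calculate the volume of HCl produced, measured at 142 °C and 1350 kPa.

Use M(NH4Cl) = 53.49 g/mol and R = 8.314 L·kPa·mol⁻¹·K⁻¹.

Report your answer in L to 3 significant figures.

0.0190 L

mass of NH4Cl = 0.674 × 58.9/100 = 0.3970 g
n(NH4Cl) = 0.3970 / 53.49 = 0.007422 mol
n(HCl) = (1/1) × 0.007422 = 0.007422 mol
V = nRT/P = 0.007422 × 8.314 × 415.15 / 1350 = 0.01898 L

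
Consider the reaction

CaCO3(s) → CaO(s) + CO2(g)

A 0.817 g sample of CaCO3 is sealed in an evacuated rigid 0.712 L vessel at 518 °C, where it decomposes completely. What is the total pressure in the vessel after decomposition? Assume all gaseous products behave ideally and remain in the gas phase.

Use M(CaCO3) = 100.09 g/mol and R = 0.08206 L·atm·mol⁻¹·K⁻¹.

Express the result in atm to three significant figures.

0.744 atm

n(CaCO3) = 0.817 / 100.09 = 0.008163 mol
n(gas produced) = (1/1) × 0.008163 = 0.008163 mol
P = nRT/V = 0.008163 × 0.08206 × 791.15 / 0.712 = 0.7443 atm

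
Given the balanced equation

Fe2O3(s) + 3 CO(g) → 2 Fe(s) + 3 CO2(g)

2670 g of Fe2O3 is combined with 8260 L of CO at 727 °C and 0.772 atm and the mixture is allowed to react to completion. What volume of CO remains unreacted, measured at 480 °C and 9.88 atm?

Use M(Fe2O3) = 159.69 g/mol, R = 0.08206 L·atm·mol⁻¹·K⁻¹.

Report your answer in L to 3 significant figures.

n(Fe2O3) = 2670 / 159.69 = 16.72 mol
n(CO) = PV/RT = (0.772 × 8260) / (0.08206 × 1000.15) = 77.70 mol
For 16.72 mol Fe2O3, stoichiometry requires (3/1) × 16.72 = 50.16 mol CO; 77.70 mol is available, so Fe2O3 is limiting.
n(CO) consumed = (3/1) × 16.72 = 50.16 mol; remaining = 77.70 − 50.16 = 27.54 mol
V(CO) = nRT/P = 27.54 × 0.08206 × 753.15 / 9.88 = 172.3 L

172 L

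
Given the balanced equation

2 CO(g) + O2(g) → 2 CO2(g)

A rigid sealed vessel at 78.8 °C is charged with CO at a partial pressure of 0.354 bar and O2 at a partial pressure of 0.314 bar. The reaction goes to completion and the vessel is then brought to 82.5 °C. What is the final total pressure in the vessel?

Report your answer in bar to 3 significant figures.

Because the vessel is rigid and T is held at 78.8 °C, work the stoichiometry in partial pressures (P_i = n_iRT/V).
P(O2) required for 0.354 bar of CO = (1/2) × 0.354 = 0.1770 bar; available 0.314 bar, so CO is limiting.
P(O2) remaining = 0.314 − (1/2) × 0.354 = 0.1370 bar
P(gaseous products) = (2)/2 × 0.354 = 0.3540 bar
P_total at 78.8 °C = 0.1370 + 0.3540 = 0.4910 bar
Scaling to 82.5 °C: P = 0.4910 × 355.65/351.95 = 0.4962 bar

0.496 bar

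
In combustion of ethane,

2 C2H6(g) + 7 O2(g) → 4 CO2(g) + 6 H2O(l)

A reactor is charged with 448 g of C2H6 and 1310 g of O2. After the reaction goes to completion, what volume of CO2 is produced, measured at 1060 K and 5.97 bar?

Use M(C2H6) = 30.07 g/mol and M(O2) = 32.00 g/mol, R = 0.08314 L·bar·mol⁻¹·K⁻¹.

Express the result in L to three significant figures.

345 L

n(C2H6) = 448 / 30.07 = 14.90 mol
n(O2) = 1310 / 32.00 = 40.94 mol
For 14.90 mol C2H6, stoichiometry requires (7/2) × 14.90 = 52.15 mol O2; 40.94 mol is available, so O2 is limiting.
n(CO2) = (4/7) × 40.94 = 23.39 mol
V(CO2) = nRT/P = 23.39 × 0.08314 × 1060 / 5.97 = 345.3 L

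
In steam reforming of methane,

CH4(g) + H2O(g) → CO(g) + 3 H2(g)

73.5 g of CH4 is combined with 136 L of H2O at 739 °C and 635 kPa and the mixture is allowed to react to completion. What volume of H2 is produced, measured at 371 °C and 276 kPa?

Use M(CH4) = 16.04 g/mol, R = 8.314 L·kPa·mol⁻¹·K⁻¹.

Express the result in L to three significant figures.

267 L

n(CH4) = 73.5 / 16.04 = 4.582 mol
n(H2O) = PV/RT = (635 × 136) / (8.314 × 1012.15) = 10.26 mol
For 4.582 mol CH4, stoichiometry requires (1/1) × 4.582 = 4.582 mol H2O; 10.26 mol is available, so CH4 is limiting.
n(H2) = (3/1) × 4.582 = 13.75 mol
V(H2) = nRT/P = 13.75 × 8.314 × 644.15 / 276 = 266.8 L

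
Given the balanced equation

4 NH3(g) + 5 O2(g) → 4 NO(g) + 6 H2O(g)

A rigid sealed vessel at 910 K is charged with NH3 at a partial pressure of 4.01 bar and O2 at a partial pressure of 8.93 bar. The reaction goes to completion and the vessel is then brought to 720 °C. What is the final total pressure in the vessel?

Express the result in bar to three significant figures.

15.2 bar

At constant V, partial pressures at 910 K are proportional to moles, so apply stoichiometry directly to pressures.
P(O2) required for 4.01 bar of NH3 = (5/4) × 4.01 = 5.012 bar; available 8.93 bar, so NH3 is limiting.
P(O2) remaining = 8.93 − (5/4) × 4.01 = 3.918 bar
P(gaseous products) = (4+6)/4 × 4.01 = 10.02 bar
P_total at 910 K = 3.918 + 10.02 = 13.94 bar
Scaling to 720 °C: P = 13.94 × 993.15/910 = 15.21 bar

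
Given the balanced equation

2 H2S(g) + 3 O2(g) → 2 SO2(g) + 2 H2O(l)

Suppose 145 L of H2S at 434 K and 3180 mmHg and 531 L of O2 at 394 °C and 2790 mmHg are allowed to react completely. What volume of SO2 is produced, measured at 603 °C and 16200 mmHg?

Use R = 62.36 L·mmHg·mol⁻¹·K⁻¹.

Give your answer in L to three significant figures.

n(H2S) = PV/RT = (3180 × 145) / (62.36 × 434) = 17.04 mol
n(O2) = PV/RT = (2790 × 531) / (62.36 × 667.15) = 35.61 mol
For 17.04 mol H2S, stoichiometry requires (3/2) × 17.04 = 25.56 mol O2; 35.61 mol is available, so H2S is limiting.
n(SO2) = (2/2) × 17.04 = 17.04 mol
V(SO2) = nRT/P = 17.04 × 62.36 × 876.15 / 16200 = 57.47 L

57.5 L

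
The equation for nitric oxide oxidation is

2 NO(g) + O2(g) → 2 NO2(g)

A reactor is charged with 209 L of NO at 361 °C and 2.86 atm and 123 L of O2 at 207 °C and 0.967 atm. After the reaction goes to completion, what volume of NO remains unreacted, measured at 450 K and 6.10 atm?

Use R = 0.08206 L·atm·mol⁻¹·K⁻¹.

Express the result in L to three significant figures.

n(NO) = PV/RT = (2.86 × 209) / (0.08206 × 634.15) = 11.49 mol
n(O2) = PV/RT = (0.967 × 123) / (0.08206 × 480.15) = 3.019 mol
For 11.49 mol NO, stoichiometry requires (1/2) × 11.49 = 5.745 mol O2; 3.019 mol is available, so O2 is limiting.
n(NO) consumed = (2/1) × 3.019 = 6.038 mol; remaining = 11.49 − 6.038 = 5.452 mol
V(NO) = nRT/P = 5.452 × 0.08206 × 450 / 6.10 = 33.00 L

33.0 L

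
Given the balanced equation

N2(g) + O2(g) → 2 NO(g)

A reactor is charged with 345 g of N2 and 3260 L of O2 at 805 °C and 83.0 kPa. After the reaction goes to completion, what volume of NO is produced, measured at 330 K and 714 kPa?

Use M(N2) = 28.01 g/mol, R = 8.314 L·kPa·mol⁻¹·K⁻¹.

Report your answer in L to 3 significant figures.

n(N2) = 345 / 28.01 = 12.32 mol
n(O2) = PV/RT = (83.0 × 3260) / (8.314 × 1078.15) = 30.19 mol
For 12.32 mol N2, stoichiometry requires (1/1) × 12.32 = 12.32 mol O2; 30.19 mol is available, so N2 is limiting.
n(NO) = (2/1) × 12.32 = 24.64 mol
V(NO) = nRT/P = 24.64 × 8.314 × 330 / 714 = 94.68 L

94.7 L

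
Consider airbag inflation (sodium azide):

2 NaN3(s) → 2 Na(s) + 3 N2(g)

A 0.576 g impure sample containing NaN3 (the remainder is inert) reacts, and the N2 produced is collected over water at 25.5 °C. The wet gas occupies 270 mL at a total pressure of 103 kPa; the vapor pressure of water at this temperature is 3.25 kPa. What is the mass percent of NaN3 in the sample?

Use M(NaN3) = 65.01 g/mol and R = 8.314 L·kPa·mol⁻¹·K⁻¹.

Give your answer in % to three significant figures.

81.6 %

P(N2) = 103 − 3.25 = 99.75 kPa
n(N2) = PV/RT = (99.75 × 0.2700) / (8.314 × 298.65) = 0.01085 mol
n(NaN3) = (2/3) × 0.01085 = 0.007233 mol
m(NaN3) = 0.007233 × 65.01 = 0.4702 g
%NaN3 = 0.4702 / 0.576 × 100 = 81.63%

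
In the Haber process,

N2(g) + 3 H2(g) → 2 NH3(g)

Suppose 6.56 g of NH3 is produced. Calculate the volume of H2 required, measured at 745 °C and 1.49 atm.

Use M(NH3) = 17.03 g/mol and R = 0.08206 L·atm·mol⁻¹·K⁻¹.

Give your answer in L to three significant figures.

32.4 L

n(NH3) = 6.560 / 17.03 = 0.3852 mol
n(H2) = (3/2) × 0.3852 = 0.5778 mol
V = nRT/P = 0.5778 × 0.08206 × 1018.15 / 1.49 = 32.40 L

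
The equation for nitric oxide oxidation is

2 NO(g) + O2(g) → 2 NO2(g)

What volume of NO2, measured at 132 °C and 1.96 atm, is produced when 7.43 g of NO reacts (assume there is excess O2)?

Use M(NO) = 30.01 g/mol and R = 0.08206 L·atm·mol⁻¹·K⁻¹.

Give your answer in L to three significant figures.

n(NO) = 7.430 / 30.01 = 0.2476 mol
n(NO2) = (2/2) × 0.2476 = 0.2476 mol
V = nRT/P = 0.2476 × 0.08206 × 405.15 / 1.96 = 4.200 L

4.20 L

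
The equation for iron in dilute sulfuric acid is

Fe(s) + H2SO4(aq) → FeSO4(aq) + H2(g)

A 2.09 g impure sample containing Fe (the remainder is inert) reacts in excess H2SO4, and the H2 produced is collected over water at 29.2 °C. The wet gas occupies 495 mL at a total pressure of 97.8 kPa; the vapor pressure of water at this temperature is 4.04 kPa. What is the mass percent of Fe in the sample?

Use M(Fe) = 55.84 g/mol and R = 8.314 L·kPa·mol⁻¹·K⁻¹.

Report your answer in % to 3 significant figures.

49.3 %

P(H2) = 97.8 − 4.04 = 93.76 kPa
n(H2) = PV/RT = (93.76 × 0.4950) / (8.314 × 302.35) = 0.01846 mol
n(Fe) = (1/1) × 0.01846 = 0.01846 mol
m(Fe) = 0.01846 × 55.84 = 1.031 g
%Fe = 1.031 / 2.09 × 100 = 49.33%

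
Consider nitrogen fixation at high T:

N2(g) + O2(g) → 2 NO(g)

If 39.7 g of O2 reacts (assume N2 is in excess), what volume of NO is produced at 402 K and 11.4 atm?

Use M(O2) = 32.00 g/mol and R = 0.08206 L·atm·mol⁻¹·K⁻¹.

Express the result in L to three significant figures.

n(O2) = 39.70 / 32.00 = 1.241 mol
n(NO) = (2/1) × 1.241 = 2.482 mol
V = nRT/P = 2.482 × 0.08206 × 402 / 11.4 = 7.182 L

7.18 L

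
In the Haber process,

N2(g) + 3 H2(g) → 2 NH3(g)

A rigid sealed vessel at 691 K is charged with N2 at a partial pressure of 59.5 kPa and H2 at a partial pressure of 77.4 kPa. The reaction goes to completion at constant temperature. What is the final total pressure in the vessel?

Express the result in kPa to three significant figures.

85.3 kPa

With V and T fixed, P_i ∝ n_i, so the mole ratios apply directly to partial pressures at 691 K.
P(H2) required for 59.5 kPa of N2 = (3/1) × 59.5 = 178.5 kPa; available 77.4 kPa, so H2 is limiting.
P(N2) remaining = 59.5 − (1/3) × 77.4 = 33.70 kPa
P(gaseous products) = (2)/3 × 77.4 = 51.60 kPa
P_total at 691 K = 33.70 + 51.60 = 85.30 kPa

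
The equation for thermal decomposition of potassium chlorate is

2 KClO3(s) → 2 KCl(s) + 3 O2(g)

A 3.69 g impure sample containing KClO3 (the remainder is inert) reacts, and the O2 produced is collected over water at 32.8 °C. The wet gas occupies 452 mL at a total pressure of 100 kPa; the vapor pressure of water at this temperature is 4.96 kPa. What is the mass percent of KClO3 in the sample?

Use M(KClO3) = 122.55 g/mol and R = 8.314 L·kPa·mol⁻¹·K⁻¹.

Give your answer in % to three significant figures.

37.4 %

P(O2) = 100 − 4.96 = 95.04 kPa
n(O2) = PV/RT = (95.04 × 0.4520) / (8.314 × 305.95) = 0.01689 mol
n(KClO3) = (2/3) × 0.01689 = 0.01126 mol
m(KClO3) = 0.01126 × 122.55 = 1.380 g
%KClO3 = 1.380 / 3.69 × 100 = 37.40%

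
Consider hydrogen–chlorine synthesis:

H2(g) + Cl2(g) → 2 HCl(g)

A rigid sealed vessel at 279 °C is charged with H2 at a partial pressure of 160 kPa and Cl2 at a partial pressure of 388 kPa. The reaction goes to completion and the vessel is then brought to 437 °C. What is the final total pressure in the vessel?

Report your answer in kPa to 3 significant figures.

Because the vessel is rigid and T is held at 279 °C, work the stoichiometry in partial pressures (P_i = n_iRT/V).
P(Cl2) required for 160 kPa of H2 = (1/1) × 160 = 160.0 kPa; available 388 kPa, so H2 is limiting.
P(Cl2) remaining = 388 − (1/1) × 160 = 228.0 kPa
P(gaseous products) = (2)/1 × 160 = 320.0 kPa
P_total at 279 °C = 228.0 + 320.0 = 548.0 kPa
Scaling to 437 °C: P = 548.0 × 710.15/552.15 = 704.8 kPa

705 kPa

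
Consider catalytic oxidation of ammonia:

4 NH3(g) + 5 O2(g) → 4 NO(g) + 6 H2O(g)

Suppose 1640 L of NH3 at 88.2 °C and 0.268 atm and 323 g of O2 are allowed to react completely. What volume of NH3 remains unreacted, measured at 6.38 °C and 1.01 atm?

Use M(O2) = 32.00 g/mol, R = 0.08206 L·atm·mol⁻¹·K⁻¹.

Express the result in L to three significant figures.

153 L

n(NH3) = PV/RT = (0.268 × 1640) / (0.08206 × 361.35) = 14.82 mol
n(O2) = 323 / 32.00 = 10.09 mol
For 14.82 mol NH3, stoichiometry requires (5/4) × 14.82 = 18.52 mol O2; 10.09 mol is available, so O2 is limiting.
n(NH3) consumed = (4/5) × 10.09 = 8.072 mol; remaining = 14.82 − 8.072 = 6.748 mol
V(NH3) = nRT/P = 6.748 × 0.08206 × 279.53 / 1.01 = 153.3 L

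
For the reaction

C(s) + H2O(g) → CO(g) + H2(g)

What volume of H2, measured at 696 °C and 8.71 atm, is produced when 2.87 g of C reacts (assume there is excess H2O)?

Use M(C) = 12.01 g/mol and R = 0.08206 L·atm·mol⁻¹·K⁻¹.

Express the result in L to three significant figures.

n(C) = 2.870 / 12.01 = 0.2390 mol
n(H2) = (1/1) × 0.2390 = 0.2390 mol
V = nRT/P = 0.2390 × 0.08206 × 969.15 / 8.71 = 2.182 L

2.18 L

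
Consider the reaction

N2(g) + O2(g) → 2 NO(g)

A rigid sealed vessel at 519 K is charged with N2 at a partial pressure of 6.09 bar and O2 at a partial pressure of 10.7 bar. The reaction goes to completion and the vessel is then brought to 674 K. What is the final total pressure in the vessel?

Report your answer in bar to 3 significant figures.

At constant V, partial pressures at 519 K are proportional to moles, so apply stoichiometry directly to pressures.
P(O2) required for 6.09 bar of N2 = (1/1) × 6.09 = 6.090 bar; available 10.7 bar, so N2 is limiting.
P(O2) remaining = 10.7 − (1/1) × 6.09 = 4.610 bar
P(gaseous products) = (2)/1 × 6.09 = 12.18 bar
P_total at 519 K = 4.610 + 12.18 = 16.79 bar
Scaling to 674 K: P = 16.79 × 674/519 = 21.80 bar

21.8 bar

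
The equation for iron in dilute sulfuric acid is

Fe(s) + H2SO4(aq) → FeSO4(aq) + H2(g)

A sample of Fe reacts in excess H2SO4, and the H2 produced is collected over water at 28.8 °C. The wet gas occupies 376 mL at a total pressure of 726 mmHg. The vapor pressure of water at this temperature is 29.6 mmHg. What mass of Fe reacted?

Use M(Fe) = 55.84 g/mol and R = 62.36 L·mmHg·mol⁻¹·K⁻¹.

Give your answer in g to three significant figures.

0.777 g

P(H2) = 726 − 29.6 = 696.4 mmHg
n(H2) = PV/RT = (696.4 × 0.3760) / (62.36 × 301.95) = 0.01391 mol
n(Fe) = (1/1) × 0.01391 = 0.01391 mol
m(Fe) = 0.01391 × 55.84 = 0.7767 g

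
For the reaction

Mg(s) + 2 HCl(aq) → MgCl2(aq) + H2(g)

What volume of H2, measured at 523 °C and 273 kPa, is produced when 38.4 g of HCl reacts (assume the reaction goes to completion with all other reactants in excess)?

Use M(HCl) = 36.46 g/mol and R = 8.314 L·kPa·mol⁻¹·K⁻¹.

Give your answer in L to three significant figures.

12.8 L

n(HCl) = 38.40 / 36.46 = 1.053 mol
n(H2) = (1/2) × 1.053 = 0.5265 mol
V = nRT/P = 0.5265 × 8.314 × 796.15 / 273 = 12.77 L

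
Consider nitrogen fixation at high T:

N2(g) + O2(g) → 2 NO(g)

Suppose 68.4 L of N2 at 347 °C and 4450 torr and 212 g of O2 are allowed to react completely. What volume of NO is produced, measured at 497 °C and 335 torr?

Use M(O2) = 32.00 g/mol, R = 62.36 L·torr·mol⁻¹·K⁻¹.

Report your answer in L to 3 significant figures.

1900 L

n(N2) = PV/RT = (4450 × 68.4) / (62.36 × 620.15) = 7.871 mol
n(O2) = 212 / 32.00 = 6.625 mol
For 7.871 mol N2, stoichiometry requires (1/1) × 7.871 = 7.871 mol O2; 6.625 mol is available, so O2 is limiting.
n(NO) = (2/1) × 6.625 = 13.25 mol
V(NO) = nRT/P = 13.25 × 62.36 × 770.15 / 335 = 1900 L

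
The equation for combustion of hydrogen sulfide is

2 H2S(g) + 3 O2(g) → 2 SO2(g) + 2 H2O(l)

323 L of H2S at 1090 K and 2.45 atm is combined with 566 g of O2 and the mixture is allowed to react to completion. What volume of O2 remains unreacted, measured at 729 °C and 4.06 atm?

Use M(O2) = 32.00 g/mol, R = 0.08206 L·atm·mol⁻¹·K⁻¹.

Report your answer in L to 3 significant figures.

n(H2S) = PV/RT = (2.45 × 323) / (0.08206 × 1090) = 8.847 mol
n(O2) = 566 / 32.00 = 17.69 mol
For 8.847 mol H2S, stoichiometry requires (3/2) × 8.847 = 13.27 mol O2; 17.69 mol is available, so H2S is limiting.
n(O2) consumed = (3/2) × 8.847 = 13.27 mol; remaining = 17.69 − 13.27 = 4.420 mol
V(O2) = nRT/P = 4.420 × 0.08206 × 1002.15 / 4.06 = 89.53 L

89.5 L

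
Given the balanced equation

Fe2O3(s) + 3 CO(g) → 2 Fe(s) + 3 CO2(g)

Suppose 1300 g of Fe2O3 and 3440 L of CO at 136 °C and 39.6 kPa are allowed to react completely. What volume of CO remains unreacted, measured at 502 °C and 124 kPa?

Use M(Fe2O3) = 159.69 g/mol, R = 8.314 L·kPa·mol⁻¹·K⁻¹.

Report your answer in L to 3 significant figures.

n(Fe2O3) = 1300 / 159.69 = 8.141 mol
n(CO) = PV/RT = (39.6 × 3440) / (8.314 × 409.15) = 40.05 mol
For 8.141 mol Fe2O3, stoichiometry requires (3/1) × 8.141 = 24.42 mol CO; 40.05 mol is available, so Fe2O3 is limiting.
n(CO) consumed = (3/1) × 8.141 = 24.42 mol; remaining = 40.05 − 24.42 = 15.63 mol
V(CO) = nRT/P = 15.63 × 8.314 × 775.15 / 124 = 812.3 L

812 L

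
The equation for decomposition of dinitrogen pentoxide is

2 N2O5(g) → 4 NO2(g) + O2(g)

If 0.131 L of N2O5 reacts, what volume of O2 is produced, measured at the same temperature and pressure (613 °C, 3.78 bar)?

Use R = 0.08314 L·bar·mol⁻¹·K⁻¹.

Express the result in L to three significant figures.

At constant T and P, gas volumes are in the mole ratio: V(O2) = (1/2) × 0.131 = 0.06550 L

0.0655 L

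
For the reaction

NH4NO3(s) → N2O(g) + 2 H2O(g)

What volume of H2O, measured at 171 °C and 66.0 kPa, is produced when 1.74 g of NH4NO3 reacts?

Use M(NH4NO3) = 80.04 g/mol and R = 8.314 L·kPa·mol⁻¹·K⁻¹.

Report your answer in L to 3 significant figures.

2.43 L

n(NH4NO3) = 1.740 / 80.04 = 0.02174 mol
n(H2O) = (2/1) × 0.02174 = 0.04348 mol
V = nRT/P = 0.04348 × 8.314 × 444.15 / 66.0 = 2.433 L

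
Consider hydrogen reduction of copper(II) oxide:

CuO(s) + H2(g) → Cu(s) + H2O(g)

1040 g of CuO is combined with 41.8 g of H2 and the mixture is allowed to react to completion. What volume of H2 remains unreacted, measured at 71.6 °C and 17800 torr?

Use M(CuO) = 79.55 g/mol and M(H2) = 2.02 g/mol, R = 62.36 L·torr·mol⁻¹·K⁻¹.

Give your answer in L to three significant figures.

n(CuO) = 1040 / 79.55 = 13.07 mol
n(H2) = 41.8 / 2.02 = 20.69 mol
For 13.07 mol CuO, stoichiometry requires (1/1) × 13.07 = 13.07 mol H2; 20.69 mol is available, so CuO is limiting.
n(H2) consumed = (1/1) × 13.07 = 13.07 mol; remaining = 20.69 − 13.07 = 7.620 mol
V(H2) = nRT/P = 7.620 × 62.36 × 344.75 / 17800 = 9.203 L

9.20 L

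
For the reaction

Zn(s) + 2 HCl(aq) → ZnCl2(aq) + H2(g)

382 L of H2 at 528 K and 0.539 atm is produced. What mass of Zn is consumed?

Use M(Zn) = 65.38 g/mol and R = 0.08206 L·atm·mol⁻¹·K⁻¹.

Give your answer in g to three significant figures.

n(H2) = PV/RT = (0.539 × 382) / (0.08206 × 528) = 4.752 mol
n(Zn) = (1/1) × 4.752 = 4.752 mol
m(Zn) = 4.752 × 65.38 = 310.7 g

311 g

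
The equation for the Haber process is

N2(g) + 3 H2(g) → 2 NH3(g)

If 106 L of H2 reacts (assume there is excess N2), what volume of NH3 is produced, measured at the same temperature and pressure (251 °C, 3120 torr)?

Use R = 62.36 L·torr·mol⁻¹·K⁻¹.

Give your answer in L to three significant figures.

70.7 L

At constant T and P, gas volumes are in the mole ratio: V(NH3) = (2/3) × 106 = 70.67 L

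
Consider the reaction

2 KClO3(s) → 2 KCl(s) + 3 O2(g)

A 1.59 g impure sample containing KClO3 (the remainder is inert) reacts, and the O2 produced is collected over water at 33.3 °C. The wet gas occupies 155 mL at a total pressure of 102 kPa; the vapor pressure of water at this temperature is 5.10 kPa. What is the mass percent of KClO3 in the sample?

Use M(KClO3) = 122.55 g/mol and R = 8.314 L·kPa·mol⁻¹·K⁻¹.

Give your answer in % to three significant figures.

P(O2) = 102 − 5.10 = 96.90 kPa
n(O2) = PV/RT = (96.90 × 0.1550) / (8.314 × 306.45) = 0.005895 mol
n(KClO3) = (2/3) × 0.005895 = 0.003930 mol
m(KClO3) = 0.003930 × 122.55 = 0.4816 g
%KClO3 = 0.4816 / 1.59 × 100 = 30.29%

30.3 %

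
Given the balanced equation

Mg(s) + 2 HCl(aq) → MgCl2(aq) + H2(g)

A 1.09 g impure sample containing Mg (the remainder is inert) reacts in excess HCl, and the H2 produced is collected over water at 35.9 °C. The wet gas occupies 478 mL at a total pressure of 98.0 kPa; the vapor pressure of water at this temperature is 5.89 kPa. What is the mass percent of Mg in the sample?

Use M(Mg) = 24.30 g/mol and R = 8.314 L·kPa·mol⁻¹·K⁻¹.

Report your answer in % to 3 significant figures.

38.2 %

P(H2) = 98.0 − 5.89 = 92.11 kPa
n(H2) = PV/RT = (92.11 × 0.4780) / (8.314 × 309.05) = 0.01714 mol
n(Mg) = (1/1) × 0.01714 = 0.01714 mol
m(Mg) = 0.01714 × 24.30 = 0.4165 g
%Mg = 0.4165 / 1.09 × 100 = 38.21%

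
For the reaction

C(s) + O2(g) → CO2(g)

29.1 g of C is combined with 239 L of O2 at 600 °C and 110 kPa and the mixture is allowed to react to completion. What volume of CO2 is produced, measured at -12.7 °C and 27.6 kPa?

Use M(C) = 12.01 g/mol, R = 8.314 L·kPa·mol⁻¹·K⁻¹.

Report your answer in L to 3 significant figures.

n(C) = 29.1 / 12.01 = 2.423 mol
n(O2) = PV/RT = (110 × 239) / (8.314 × 873.15) = 3.622 mol
For 2.423 mol C, stoichiometry requires (1/1) × 2.423 = 2.423 mol O2; 3.622 mol is available, so C is limiting.
n(CO2) = (1/1) × 2.423 = 2.423 mol
V(CO2) = nRT/P = 2.423 × 8.314 × 260.45 / 27.6 = 190.1 L

190 L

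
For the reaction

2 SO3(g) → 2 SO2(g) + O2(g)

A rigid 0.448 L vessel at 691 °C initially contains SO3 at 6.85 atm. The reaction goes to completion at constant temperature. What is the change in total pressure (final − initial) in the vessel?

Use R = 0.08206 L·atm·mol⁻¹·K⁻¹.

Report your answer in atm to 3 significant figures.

3.42 atm

Rigid vessel, constant T ⇒ P scales with total gas moles (2 → 3).
P_final = (3/2) × 6.85 = 10.27 atm; ΔP = 10.27 − 6.85 = 3.420 atm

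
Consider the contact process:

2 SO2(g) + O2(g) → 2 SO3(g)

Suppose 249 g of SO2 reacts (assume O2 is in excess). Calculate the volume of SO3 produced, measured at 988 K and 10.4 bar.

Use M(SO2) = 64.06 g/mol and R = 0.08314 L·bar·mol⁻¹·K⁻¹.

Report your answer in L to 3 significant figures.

n(SO2) = 249.0 / 64.06 = 3.887 mol
n(SO3) = (2/2) × 3.887 = 3.887 mol
V = nRT/P = 3.887 × 0.08314 × 988 / 10.4 = 30.70 L

30.7 L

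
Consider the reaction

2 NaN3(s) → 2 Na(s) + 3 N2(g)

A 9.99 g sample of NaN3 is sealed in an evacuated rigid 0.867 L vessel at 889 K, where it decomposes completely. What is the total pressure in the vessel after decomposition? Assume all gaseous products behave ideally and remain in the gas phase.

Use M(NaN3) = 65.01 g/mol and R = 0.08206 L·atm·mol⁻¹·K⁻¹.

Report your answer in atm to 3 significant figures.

n(NaN3) = 9.99 / 65.01 = 0.1537 mol
n(gas produced) = (3/2) × 0.1537 = 0.2306 mol
P = nRT/V = 0.2306 × 0.08206 × 889 / 0.867 = 19.40 atm

19.4 atm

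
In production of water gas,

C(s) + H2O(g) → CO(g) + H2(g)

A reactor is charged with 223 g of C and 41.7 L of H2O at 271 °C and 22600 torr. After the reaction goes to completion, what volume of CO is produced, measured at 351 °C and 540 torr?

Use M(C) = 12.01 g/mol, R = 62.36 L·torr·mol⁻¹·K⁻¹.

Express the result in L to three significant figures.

1340 L

n(C) = 223 / 12.01 = 18.57 mol
n(H2O) = PV/RT = (22600 × 41.7) / (62.36 × 544.15) = 27.77 mol
For 18.57 mol C, stoichiometry requires (1/1) × 18.57 = 18.57 mol H2O; 27.77 mol is available, so C is limiting.
n(CO) = (1/1) × 18.57 = 18.57 mol
V(CO) = nRT/P = 18.57 × 62.36 × 624.15 / 540 = 1338 L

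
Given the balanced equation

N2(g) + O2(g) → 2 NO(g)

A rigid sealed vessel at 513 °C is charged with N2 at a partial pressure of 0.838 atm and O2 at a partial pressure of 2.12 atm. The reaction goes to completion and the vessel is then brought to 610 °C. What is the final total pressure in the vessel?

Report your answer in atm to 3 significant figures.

Because the vessel is rigid and T is held at 513 °C, work the stoichiometry in partial pressures (P_i = n_iRT/V).
P(O2) required for 0.838 atm of N2 = (1/1) × 0.838 = 0.8380 atm; available 2.12 atm, so N2 is limiting.
P(O2) remaining = 2.12 − (1/1) × 0.838 = 1.282 atm
P(gaseous products) = (2)/1 × 0.838 = 1.676 atm
P_total at 513 °C = 1.282 + 1.676 = 2.958 atm
Scaling to 610 °C: P = 2.958 × 883.15/786.15 = 3.323 atm

3.32 atm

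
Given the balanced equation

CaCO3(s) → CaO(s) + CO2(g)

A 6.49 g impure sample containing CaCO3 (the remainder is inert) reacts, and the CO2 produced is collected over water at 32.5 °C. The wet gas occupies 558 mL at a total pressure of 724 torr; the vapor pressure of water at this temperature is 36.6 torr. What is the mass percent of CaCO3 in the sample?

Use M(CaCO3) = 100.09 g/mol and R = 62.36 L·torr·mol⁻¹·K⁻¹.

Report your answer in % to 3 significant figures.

31.0 %

P(CO2) = 724 − 36.6 = 687.4 torr
n(CO2) = PV/RT = (687.4 × 0.5580) / (62.36 × 305.65) = 0.02012 mol
n(CaCO3) = (1/1) × 0.02012 = 0.02012 mol
m(CaCO3) = 0.02012 × 100.09 = 2.014 g
%CaCO3 = 2.014 / 6.49 × 100 = 31.03%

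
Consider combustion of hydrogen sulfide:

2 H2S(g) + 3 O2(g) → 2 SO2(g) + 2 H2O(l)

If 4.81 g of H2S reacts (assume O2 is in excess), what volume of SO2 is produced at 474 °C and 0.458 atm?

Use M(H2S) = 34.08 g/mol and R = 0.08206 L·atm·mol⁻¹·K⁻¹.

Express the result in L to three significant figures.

n(H2S) = 4.810 / 34.08 = 0.1411 mol
n(SO2) = (2/2) × 0.1411 = 0.1411 mol
V = nRT/P = 0.1411 × 0.08206 × 747.15 / 0.458 = 18.89 L

18.9 L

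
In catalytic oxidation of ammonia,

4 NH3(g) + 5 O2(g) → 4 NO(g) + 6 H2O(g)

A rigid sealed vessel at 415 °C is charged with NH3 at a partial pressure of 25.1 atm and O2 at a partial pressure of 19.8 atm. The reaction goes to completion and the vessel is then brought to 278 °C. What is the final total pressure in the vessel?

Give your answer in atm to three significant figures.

39.1 atm

Because the vessel is rigid and T is held at 415 °C, work the stoichiometry in partial pressures (P_i = n_iRT/V).
P(O2) required for 25.1 atm of NH3 = (5/4) × 25.1 = 31.38 atm; available 19.8 atm, so O2 is limiting.
P(NH3) remaining = 25.1 − (4/5) × 19.8 = 9.260 atm
P(gaseous products) = (4+6)/5 × 19.8 = 39.60 atm
P_total at 415 °C = 9.260 + 39.60 = 48.86 atm
Scaling to 278 °C: P = 48.86 × 551.15/688.15 = 39.13 atm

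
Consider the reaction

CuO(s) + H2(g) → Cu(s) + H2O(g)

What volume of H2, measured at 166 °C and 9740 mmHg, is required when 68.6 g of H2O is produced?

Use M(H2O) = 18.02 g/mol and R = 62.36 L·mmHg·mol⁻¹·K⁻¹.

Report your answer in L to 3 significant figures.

10.7 L

n(H2O) = 68.60 / 18.02 = 3.807 mol
n(H2) = (1/1) × 3.807 = 3.807 mol
V = nRT/P = 3.807 × 62.36 × 439.15 / 9740 = 10.70 L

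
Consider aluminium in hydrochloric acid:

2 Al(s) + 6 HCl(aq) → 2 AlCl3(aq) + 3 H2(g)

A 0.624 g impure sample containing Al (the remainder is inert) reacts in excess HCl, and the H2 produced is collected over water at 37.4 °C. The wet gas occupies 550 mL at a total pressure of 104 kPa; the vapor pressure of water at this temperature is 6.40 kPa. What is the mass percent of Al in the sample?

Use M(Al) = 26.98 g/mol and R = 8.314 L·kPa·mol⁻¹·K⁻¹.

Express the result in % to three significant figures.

P(H2) = 104 − 6.40 = 97.60 kPa
n(H2) = PV/RT = (97.60 × 0.5500) / (8.314 × 310.55) = 0.02079 mol
n(Al) = (2/3) × 0.02079 = 0.01386 mol
m(Al) = 0.01386 × 26.98 = 0.3739 g
%Al = 0.3739 / 0.624 × 100 = 59.92%

59.9 %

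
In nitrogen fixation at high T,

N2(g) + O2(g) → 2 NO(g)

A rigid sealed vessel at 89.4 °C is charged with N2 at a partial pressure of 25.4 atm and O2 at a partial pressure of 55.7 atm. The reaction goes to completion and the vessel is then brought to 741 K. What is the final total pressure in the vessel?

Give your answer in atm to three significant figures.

166 atm

With V and T fixed, P_i ∝ n_i, so the mole ratios apply directly to partial pressures at 89.4 °C.
P(O2) required for 25.4 atm of N2 = (1/1) × 25.4 = 25.40 atm; available 55.7 atm, so N2 is limiting.
P(O2) remaining = 55.7 − (1/1) × 25.4 = 30.30 atm
P(gaseous products) = (2)/1 × 25.4 = 50.80 atm
P_total at 89.4 °C = 30.30 + 50.80 = 81.10 atm
Scaling to 741 K: P = 81.10 × 741/362.55 = 165.8 atm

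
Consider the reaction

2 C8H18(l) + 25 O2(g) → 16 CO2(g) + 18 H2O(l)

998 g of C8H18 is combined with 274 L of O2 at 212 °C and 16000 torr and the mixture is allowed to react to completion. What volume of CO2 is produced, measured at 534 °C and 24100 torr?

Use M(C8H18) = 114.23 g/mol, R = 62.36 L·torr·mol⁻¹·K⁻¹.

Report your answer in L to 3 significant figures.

146 L

n(C8H18) = 998 / 114.23 = 8.737 mol
n(O2) = PV/RT = (16000 × 274) / (62.36 × 485.15) = 144.9 mol
For 8.737 mol C8H18, stoichiometry requires (25/2) × 8.737 = 109.2 mol O2; 144.9 mol is available, so C8H18 is limiting.
n(CO2) = (16/2) × 8.737 = 69.90 mol
V(CO2) = nRT/P = 69.90 × 62.36 × 807.15 / 24100 = 146.0 L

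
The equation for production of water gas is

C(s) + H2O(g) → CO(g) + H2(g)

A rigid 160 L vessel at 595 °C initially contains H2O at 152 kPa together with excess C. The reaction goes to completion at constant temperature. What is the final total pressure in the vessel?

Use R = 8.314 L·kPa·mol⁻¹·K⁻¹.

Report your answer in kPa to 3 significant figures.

304 kPa

Since T and V are fixed, P_final/P_initial = n_final/n_initial = 2/1.
P_final = (2/1) × 152 = 304.0 kPa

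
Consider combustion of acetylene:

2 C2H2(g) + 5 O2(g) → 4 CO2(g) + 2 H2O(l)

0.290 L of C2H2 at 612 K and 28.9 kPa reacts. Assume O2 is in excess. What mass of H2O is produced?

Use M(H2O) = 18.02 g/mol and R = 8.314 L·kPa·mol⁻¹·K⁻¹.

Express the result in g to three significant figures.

n(C2H2) = PV/RT = (28.9 × 0.290) / (8.314 × 612) = 0.001647 mol
n(H2O) = (2/2) × 0.001647 = 0.001647 mol
m(H2O) = 0.001647 × 18.02 = 0.02968 g

0.0297 g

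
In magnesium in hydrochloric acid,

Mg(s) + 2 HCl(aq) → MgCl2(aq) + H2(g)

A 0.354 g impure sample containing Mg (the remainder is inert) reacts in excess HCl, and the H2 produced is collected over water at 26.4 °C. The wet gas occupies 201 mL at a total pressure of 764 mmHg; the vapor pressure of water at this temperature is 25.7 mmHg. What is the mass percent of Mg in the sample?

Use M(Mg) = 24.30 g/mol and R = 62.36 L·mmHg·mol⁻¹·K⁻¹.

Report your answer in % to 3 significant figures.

P(H2) = 764 − 25.7 = 738.3 mmHg
n(H2) = PV/RT = (738.3 × 0.2010) / (62.36 × 299.55) = 0.007944 mol
n(Mg) = (1/1) × 0.007944 = 0.007944 mol
m(Mg) = 0.007944 × 24.30 = 0.1930 g
%Mg = 0.1930 / 0.354 × 100 = 54.52%

54.5 %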